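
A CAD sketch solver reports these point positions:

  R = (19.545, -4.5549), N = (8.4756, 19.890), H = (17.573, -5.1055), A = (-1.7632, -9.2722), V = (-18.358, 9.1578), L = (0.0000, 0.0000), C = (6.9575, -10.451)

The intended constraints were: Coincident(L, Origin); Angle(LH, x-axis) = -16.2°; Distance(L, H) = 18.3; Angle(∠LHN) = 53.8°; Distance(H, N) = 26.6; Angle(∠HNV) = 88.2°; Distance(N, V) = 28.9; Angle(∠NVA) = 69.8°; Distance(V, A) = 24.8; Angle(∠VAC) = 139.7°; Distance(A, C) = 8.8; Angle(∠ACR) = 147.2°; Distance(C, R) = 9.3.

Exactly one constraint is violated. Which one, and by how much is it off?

Distance(C, R) = 9.3 — off by 4.60.

L = (0.00, 0.00) ✓; LH at -16.20° ✓; |LH| = 18.30 ✓; ∠LHN = 53.80° ✓; |HN| = 26.60 ✓; ∠HNV = 88.20° ✓; |NV| = 28.90 ✓; ∠NVA = 69.80° ✓; |VA| = 24.80 ✓; ∠VAC = 139.7° ✓; |AC| = 8.800 ✓; ∠ACR = 147.2° ✓; |CR| = 13.90 ✗.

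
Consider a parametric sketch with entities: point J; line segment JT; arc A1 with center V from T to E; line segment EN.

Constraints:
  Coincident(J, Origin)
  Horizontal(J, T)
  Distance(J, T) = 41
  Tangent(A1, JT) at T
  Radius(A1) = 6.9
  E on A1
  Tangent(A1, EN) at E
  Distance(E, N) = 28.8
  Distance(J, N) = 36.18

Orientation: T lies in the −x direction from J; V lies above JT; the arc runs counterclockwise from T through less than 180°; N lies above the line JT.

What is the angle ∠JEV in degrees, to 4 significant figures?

158.2°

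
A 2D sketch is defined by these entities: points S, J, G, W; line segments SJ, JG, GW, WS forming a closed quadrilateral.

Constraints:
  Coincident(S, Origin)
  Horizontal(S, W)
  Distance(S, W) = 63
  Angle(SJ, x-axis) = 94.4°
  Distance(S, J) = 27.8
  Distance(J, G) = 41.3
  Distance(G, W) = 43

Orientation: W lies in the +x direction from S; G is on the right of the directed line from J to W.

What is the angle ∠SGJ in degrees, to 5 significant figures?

38.381°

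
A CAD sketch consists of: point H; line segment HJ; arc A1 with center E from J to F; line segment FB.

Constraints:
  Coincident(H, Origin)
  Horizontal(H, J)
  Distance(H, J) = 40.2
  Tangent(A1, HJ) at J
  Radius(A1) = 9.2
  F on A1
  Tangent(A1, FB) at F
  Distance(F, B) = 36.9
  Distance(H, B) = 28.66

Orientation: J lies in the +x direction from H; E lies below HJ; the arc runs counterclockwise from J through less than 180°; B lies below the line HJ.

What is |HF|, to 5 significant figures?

33.988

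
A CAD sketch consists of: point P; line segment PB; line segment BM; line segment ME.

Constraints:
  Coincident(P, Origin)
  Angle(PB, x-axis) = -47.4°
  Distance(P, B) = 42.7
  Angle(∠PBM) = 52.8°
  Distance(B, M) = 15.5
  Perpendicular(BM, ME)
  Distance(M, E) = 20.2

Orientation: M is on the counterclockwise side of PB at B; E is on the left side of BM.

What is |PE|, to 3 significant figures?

17.2

P is at the origin; PB runs at -47.4° with length 42.7, so B = 42.7·(cos -47.4°, sin -47.4°) = (28.9, -31.4). ∠PBM = 52.8°, so BM runs at -47.4° + (180° − 52.8°) = 79.8° from the x-axis; with |BM| = 15.5, M = B + 15.5·(cos 79.8°, sin 79.8°) = (31.6, -16.2). BM ⟂ ME; with |ME| = 20.2 on the left of BM, E = M + 20.2·(-0.984, 0.177) = (11.8, -12.6). Then |PE| = |E − P| = 17.2.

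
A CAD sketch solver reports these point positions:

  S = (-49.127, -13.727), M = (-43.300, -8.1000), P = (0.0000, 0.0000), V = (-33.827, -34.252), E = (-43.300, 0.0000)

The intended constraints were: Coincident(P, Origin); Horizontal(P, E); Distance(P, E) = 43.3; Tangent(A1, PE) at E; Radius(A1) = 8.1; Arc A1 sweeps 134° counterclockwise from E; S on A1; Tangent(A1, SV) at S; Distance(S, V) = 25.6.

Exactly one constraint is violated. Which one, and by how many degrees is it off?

Tangent(A1, SV) at S — off by 7.30°.

P = (0.00, 0.00) ✓; P.y = 0.00, E.y = 0.00 ✓; |PE| = 43.30 ✓; ∠(ME, EP) = 90.00° ✓; |ME| = 8.100 ✓; bearing(M→S) − bearing(M→E) = 134.0° ✓; |MS| = 8.100 ✓; ∠(MS, SV) = 97.30° ✗; |SV| = 25.60 ✓.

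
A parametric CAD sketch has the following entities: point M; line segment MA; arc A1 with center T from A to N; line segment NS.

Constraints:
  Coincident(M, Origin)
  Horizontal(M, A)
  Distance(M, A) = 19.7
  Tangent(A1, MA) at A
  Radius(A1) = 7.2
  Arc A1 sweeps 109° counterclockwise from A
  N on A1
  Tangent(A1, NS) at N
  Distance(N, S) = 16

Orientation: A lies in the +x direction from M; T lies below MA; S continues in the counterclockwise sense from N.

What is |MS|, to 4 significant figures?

30.60

On A1, A sits at bearing 90° from T; a 109° counterclockwise sweep puts N at bearing 199°, so N = T + 7.2·(cos 199°, sin 199°) = (12.89, -9.544). The tangent condition forces TN to be normal to NS, so NS runs along (−sin 199°, cos 199°); with |NS| = 16.0, S = (18.10, -24.67). Then |MS| = |S − M| = 30.60.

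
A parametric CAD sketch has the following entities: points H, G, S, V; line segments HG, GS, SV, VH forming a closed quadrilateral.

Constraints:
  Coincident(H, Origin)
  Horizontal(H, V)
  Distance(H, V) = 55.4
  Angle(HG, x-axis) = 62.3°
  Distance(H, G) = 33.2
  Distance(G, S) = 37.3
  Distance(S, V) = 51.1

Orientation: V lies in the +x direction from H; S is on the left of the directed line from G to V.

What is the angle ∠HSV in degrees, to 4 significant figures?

52.88°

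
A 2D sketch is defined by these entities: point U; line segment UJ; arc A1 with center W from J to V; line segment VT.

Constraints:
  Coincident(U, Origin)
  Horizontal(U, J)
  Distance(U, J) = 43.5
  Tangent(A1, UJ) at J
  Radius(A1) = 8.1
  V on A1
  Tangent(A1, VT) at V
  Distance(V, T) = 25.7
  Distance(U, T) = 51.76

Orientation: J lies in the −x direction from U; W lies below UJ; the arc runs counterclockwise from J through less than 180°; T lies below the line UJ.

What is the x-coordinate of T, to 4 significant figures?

-38.51

Checks: ∠(WJ, JU) = 90.00° ✓; |WV| = 8.100 ✓; ∠(WV, VT) = 90.00° ✓; |VT| = 25.70 ✓; |UT| = 51.76 ✓.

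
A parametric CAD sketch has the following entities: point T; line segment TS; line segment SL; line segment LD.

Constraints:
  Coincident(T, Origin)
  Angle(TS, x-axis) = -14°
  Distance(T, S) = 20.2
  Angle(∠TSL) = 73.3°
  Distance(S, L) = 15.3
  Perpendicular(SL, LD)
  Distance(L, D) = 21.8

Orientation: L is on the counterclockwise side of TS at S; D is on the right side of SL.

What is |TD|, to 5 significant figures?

42.229

T is at the origin; TS runs at -14.0° with length 20.2, so S = 20.2·(cos -14.0°, sin -14.0°) = (19.600, -4.8868). ∠TSL = 73.3°, so SL runs at -14.0° + (180° − 73.3°) = 92.700° from the x-axis; with |SL| = 15.3, L = S + 15.3·(cos 92.700°, sin 92.700°) = (18.879, 10.396). The perpendicularity gives LD at right angles to SL; with |LD| = 21.8 on the right of SL, D = L + 21.8·(0.99889, 0.047106) = (40.655, 11.423). Then |TD| = |D − T| = 42.229.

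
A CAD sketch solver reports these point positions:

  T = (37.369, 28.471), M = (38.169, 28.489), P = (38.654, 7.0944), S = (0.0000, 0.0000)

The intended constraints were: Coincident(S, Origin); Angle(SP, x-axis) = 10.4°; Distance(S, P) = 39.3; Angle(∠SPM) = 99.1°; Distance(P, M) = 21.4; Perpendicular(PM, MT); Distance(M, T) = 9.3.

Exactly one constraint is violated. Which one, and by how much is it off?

Distance(M, T) = 9.3 — off by 8.50.

S = (0.00, 0.00) ✓; SP at 10.40° ✓; |SP| = 39.30 ✓; ∠SPM = 99.10° ✓; |PM| = 21.40 ✓; ∠(PM, MT) = 89.99° ✓; |MT| = 0.8002 ✗.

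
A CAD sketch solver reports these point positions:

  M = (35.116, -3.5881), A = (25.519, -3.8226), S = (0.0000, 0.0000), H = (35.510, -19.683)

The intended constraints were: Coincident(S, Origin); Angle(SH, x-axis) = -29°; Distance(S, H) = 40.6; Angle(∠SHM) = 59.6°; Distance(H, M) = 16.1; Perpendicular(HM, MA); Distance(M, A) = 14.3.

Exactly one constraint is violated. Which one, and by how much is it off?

Distance(M, A) = 14.3 — off by 4.70.

S = (0.00, 0.00) ✓; SH at -29.00° ✓; |SH| = 40.60 ✓; ∠SHM = 59.60° ✓; |HM| = 16.10 ✓; ∠(HM, MA) = 90.00° ✓; |MA| = 9.600 ✗.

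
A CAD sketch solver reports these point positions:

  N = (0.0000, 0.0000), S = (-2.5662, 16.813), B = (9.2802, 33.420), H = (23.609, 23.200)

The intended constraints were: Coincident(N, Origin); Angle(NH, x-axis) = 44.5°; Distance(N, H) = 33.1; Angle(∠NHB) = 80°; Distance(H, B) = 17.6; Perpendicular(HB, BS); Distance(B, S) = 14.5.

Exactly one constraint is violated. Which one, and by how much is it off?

Distance(B, S) = 14.5 — off by 5.90.

N = (0.00, 0.00) ✓; NH at 44.50° ✓; |NH| = 33.10 ✓; ∠NHB = 80.00° ✓; |HB| = 17.60 ✓; ∠(HB, BS) = 90.00° ✓; |BS| = 20.40 ✗.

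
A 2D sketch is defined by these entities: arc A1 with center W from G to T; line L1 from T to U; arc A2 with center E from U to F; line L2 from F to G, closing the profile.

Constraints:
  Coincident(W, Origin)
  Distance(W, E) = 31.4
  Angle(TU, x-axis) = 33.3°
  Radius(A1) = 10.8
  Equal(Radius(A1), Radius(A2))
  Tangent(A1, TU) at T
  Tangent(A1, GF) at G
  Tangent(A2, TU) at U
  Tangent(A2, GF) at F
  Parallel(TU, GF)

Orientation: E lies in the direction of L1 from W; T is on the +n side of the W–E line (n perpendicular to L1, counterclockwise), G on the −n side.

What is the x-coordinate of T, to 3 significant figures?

-5.93

W is at the origin and E lies 31.4 along u from W, so E = 31.4·u = (26.2, 17.2). Tangency of A1 to both parallel lines with radius 10.8 puts T and G at W ± 10.8·n: T = (-5.93, 9.03), G = (5.93, -9.03). So T.x = -5.93.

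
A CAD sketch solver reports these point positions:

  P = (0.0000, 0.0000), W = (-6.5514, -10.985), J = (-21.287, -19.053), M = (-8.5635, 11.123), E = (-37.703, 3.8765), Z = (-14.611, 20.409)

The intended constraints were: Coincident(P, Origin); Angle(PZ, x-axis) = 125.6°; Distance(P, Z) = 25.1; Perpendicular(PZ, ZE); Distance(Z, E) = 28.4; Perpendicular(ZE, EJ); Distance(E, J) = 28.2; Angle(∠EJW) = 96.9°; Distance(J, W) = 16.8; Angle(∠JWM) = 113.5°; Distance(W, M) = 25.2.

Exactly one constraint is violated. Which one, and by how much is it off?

Distance(W, M) = 25.2 — off by 3.00.

P = (0.00, 0.00) ✓; PZ at 125.6° ✓; |PZ| = 25.10 ✓; ∠(PZ, ZE) = 90.00° ✓; |ZE| = 28.40 ✓; ∠(ZE, EJ) = 90.00° ✓; |EJ| = 28.20 ✓; ∠EJW = 96.90° ✓; |JW| = 16.80 ✓; ∠JWM = 113.5° ✓; |WM| = 22.20 ✗.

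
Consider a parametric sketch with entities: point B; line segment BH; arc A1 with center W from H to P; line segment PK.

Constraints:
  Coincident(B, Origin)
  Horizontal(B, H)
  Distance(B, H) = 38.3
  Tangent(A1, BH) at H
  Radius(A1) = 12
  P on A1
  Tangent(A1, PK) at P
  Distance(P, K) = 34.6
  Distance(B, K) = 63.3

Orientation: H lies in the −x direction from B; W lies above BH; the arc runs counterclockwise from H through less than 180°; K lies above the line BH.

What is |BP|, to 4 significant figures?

31.92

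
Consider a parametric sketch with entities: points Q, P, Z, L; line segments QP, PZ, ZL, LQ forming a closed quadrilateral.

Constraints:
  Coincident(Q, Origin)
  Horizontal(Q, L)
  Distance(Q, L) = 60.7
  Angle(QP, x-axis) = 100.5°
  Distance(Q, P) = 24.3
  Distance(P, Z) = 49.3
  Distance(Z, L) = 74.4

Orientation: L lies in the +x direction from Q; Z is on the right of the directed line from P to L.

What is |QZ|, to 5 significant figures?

26.833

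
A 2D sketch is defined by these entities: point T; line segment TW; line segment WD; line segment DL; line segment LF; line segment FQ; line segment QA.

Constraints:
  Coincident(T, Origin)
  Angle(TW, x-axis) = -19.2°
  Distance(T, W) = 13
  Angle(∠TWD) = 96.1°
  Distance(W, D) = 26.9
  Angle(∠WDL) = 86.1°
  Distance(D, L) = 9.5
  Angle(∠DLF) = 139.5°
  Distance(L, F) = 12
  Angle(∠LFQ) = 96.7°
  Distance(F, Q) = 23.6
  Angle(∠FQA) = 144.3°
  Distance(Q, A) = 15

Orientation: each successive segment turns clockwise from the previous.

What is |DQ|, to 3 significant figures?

28.0

T is at the origin; TW runs at -19.2° with length 13.0, so W = (12.3, -4.28). ∠TWD = 96.1° gives WD at -103° from the x-axis; with |WD| = 26.9, D = (6.18, -30.5). ∠WDL = 86.1° gives DL at 163° from the x-axis; with |DL| = 9.5, L = (-2.90, -27.7). ∠DLF = 139.5° gives LF at 122° from the x-axis; with |LF| = 12.0, F = (-9.35, -17.6). ∠LFQ = 96.7° gives FQ at 39.2° from the x-axis; with |FQ| = 23.6, Q = (8.94, -2.66). Then |DQ| = |Q − D| = 28.0.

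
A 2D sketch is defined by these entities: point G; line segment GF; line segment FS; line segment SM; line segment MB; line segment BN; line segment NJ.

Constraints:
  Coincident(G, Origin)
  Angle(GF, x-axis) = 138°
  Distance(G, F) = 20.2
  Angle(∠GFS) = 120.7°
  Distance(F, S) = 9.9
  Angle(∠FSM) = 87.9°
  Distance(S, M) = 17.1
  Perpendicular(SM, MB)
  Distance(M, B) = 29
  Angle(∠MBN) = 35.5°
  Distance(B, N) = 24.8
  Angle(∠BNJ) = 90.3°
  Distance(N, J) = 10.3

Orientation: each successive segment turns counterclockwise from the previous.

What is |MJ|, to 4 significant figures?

6.658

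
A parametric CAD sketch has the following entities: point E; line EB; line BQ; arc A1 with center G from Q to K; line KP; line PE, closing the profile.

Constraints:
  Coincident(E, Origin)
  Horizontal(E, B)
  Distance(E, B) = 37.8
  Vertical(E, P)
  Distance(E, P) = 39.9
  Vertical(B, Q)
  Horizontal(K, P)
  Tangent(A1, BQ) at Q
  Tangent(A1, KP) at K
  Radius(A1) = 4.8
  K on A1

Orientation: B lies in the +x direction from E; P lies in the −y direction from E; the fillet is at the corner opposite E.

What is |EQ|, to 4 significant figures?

51.58

E is at the origin; E and B share the same y with |EB| = 37.8 and B on the +x side, so B = (37.80, 0.000). EP is vertical with |EP| = 39.9 and P on the −y side, so P = (0.000, -39.90). The virtual corner opposite E is at (37.80, -39.90). The tangent condition forces GQ to be normal to BQ and A1 meets KP tangentially, so GK is at right angles to KP, with radius 4.8, so the center G sits 4.8 in from both sides at G = (33.00, -35.10). That places the tangent points at Q = (37.80, -35.10) on BQ and K = (33.00, -39.90) on KP. Then |EQ| = |Q − E| = 51.58.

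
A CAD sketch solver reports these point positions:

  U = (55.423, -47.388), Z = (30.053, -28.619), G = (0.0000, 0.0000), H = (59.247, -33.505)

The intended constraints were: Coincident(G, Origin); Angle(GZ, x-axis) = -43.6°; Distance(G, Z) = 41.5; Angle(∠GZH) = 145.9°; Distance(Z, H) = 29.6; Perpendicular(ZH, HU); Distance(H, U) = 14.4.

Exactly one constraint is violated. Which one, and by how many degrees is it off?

Perpendicular(ZH, HU) — off by 5.90°.

G = (0.00, 0.00) ✓; GZ at -43.60° ✓; |GZ| = 41.50 ✓; ∠GZH = 145.9° ✓; |ZH| = 29.60 ✓; ∠(ZH, HU) = 95.90° ✗; |HU| = 14.40 ✓.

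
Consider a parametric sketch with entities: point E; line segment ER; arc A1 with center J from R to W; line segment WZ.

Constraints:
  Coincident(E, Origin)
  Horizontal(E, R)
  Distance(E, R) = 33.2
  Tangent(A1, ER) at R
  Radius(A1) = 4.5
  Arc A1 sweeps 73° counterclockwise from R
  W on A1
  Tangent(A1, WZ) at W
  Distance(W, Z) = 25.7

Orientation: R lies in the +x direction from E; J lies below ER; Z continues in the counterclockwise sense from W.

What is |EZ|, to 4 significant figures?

35.04

E is at the origin; E and R share the same y with |ER| = 33.2 and R on the +x side, so R = (33.20, 0.000). A1 meets ER tangentially, so JR is at right angles to ER, so J = R + (0, -4.5) = (33.20, -4.500). On A1, R sits at bearing 90° from J; a 73° counterclockwise sweep puts W at bearing 163°, so W = J + 4.5·(cos 163°, sin 163°) = (28.90, -3.184). The tangent condition forces JW to be normal to WZ, so WZ runs along (−sin 163°, cos 163°); with |WZ| = 25.7, Z = (21.38, -27.76). Then |EZ| = |Z − E| = 35.04.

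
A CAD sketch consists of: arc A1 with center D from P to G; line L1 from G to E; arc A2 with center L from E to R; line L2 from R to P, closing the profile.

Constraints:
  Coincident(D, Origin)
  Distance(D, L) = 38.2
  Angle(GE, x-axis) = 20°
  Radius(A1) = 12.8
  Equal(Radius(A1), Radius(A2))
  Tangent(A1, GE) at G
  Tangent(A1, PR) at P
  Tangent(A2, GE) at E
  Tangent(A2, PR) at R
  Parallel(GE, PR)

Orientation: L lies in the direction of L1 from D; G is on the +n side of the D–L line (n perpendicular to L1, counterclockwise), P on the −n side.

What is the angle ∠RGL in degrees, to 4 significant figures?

15.30°

The slot axis is L1's direction at 20.0°, so u = (cos 20.0°, sin 20.0°) = (0.9397, 0.3420) and n = (−sin 20.0°, cos 20.0°) = (-0.3420, 0.9397). D is at the origin and L lies 38.2 along u from D, so L = 38.2·u = (35.90, 13.07). Tangency of A1 to both parallel lines with radius 12.8 puts G and P at D ± 12.8·n: G = (-4.378, 12.03), P = (4.378, -12.03). Equal radii place E and R the same way about L: E = L + 12.8·n = (31.52, 25.09), R = L − 12.8·n = (40.27, 1.037). Then cos ∠RGL = GR·GL / (|GR||GL|), giving 15.30°.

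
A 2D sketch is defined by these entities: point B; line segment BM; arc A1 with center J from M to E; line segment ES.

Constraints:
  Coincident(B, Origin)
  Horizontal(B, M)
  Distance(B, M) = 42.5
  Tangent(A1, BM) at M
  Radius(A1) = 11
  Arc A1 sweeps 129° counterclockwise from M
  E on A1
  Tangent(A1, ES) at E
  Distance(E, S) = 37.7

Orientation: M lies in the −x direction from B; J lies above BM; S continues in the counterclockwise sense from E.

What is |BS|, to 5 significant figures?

74.541

B is at the origin; B and M share the same y with |BM| = 42.5 and M on the −x side, so M = (-42.500, 0.0000). A1 meets BM tangentially, so JM is at right angles to BM, so J = M + (0, 11) = (-42.500, 11.000). On A1, M sits at bearing -90° from J; a 129° counterclockwise sweep puts E at bearing 39°, so E = J + 11.0·(cos 39°, sin 39°) = (-33.951, 17.923). The tangent condition forces JE to be normal to ES, so ES runs along (−sin 39°, cos 39°); with |ES| = 37.7, S = (-57.677, 47.221). Then |BS| = |S − B| = 74.541.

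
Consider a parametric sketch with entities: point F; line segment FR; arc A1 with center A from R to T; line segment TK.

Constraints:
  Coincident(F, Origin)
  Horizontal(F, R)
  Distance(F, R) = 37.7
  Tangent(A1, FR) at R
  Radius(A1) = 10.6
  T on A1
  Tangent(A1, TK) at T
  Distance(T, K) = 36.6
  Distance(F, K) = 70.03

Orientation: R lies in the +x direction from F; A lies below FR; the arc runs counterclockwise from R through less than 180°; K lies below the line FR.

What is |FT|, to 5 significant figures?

34.404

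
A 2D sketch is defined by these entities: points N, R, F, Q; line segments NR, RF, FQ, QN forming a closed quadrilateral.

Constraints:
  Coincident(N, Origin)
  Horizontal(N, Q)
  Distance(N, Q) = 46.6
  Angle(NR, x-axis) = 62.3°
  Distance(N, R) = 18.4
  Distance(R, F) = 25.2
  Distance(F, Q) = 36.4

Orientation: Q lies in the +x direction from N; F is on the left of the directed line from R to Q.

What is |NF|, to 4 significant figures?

42.60

N is at the origin; N and Q share the same y with |NQ| = 46.6 and Q in +x, so Q = (46.6, 0). NR runs at 62.3° with |NR| = 18.4, so R = (8.553, 16.29). F is determined by |RF| = 25.2 and |FQ| = 36.4 together: it lies at the intersection of circle(R, 25.2) and circle(Q, 36.4). With |RQ| = 41.39, the foot of the radical line on RQ is 12.36 from R and the perpendicular offset is √(25.2² − 12.36²) = 21.96. Taking the left-of-RQ solution: F = (28.56, 31.61).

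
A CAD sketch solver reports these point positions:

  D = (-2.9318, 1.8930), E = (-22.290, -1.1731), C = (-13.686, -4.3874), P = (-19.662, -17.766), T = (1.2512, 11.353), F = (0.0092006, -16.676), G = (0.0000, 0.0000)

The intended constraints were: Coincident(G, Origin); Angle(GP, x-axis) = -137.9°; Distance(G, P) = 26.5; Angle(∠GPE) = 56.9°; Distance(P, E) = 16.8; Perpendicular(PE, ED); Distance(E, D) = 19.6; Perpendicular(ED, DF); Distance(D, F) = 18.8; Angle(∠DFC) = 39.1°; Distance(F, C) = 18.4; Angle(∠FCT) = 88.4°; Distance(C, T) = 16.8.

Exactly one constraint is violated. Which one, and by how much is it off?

Distance(C, T) = 16.8 — off by 4.90.

G = (0.00, 0.00) ✓; GP at -137.9° ✓; |GP| = 26.50 ✓; ∠GPE = 56.90° ✓; |PE| = 16.80 ✓; ∠(PE, ED) = 90.00° ✓; |ED| = 19.60 ✓; ∠(ED, DF) = 90.00° ✓; |DF| = 18.80 ✓; ∠DFC = 39.10° ✓; |FC| = 18.40 ✓; ∠FCT = 88.40° ✓; |CT| = 21.70 ✗.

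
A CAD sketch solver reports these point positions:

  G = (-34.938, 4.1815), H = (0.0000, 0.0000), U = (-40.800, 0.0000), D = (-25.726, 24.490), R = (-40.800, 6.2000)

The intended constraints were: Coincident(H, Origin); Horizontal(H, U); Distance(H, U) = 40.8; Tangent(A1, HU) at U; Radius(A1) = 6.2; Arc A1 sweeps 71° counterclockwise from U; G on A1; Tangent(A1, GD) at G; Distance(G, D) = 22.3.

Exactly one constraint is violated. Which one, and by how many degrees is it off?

Tangent(A1, GD) at G — off by 5.40°.

H = (0.00, 0.00) ✓; H.y = 0.00, U.y = 0.00 ✓; |HU| = 40.80 ✓; ∠(RU, UH) = 90.00° ✓; |RU| = 6.200 ✓; bearing(R→G) − bearing(R→U) = 71.00° ✓; |RG| = 6.200 ✓; ∠(RG, GD) = 95.40° ✗; |GD| = 22.30 ✓.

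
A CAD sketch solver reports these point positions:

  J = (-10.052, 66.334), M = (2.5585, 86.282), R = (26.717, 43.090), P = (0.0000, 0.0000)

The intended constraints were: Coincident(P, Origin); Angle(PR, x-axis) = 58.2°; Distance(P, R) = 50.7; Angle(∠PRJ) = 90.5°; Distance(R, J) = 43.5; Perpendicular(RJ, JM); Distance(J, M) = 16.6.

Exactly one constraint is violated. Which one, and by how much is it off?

Distance(J, M) = 16.6 — off by 7.00.

P = (0.00, 0.00) ✓; PR at 58.20° ✓; |PR| = 50.70 ✓; ∠PRJ = 90.50° ✓; |RJ| = 43.50 ✓; ∠(RJ, JM) = 90.00° ✓; |JM| = 23.60 ✗.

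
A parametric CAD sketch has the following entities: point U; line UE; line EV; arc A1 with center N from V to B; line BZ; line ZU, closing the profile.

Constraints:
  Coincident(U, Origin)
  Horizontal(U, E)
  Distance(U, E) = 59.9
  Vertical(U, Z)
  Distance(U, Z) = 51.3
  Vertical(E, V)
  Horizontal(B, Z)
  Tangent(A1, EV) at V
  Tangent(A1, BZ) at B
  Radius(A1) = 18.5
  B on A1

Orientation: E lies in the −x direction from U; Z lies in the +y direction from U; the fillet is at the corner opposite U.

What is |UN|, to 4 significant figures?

52.82

UZ is vertical with |UZ| = 51.3 and Z on the +y side, so Z = (0.000, 51.30). The virtual corner opposite U is at (-59.90, 51.30). A1 meets EV tangentially, so NV is at right angles to EV and since A1 is tangent to BZ there, NB ⟂ BZ, with radius 18.5, so the center N sits 18.5 in from both sides at N = (-41.40, 32.80). Then |UN| = |N − U| = 52.82.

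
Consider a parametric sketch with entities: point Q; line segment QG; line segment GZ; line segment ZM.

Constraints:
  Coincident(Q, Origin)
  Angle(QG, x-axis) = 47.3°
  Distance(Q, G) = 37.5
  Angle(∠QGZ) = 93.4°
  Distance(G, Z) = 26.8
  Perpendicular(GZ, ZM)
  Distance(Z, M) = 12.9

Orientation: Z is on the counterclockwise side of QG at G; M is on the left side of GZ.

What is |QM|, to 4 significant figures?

38.00

∠QGZ = 93.4°, so GZ runs at 47.3° + (180° − 93.4°) = 133.9° from the x-axis; with |GZ| = 26.8, Z = G + 26.8·(cos 133.9°, sin 133.9°) = (6.848, 46.87). The perpendicularity gives ZM at right angles to GZ; with |ZM| = 12.9 on the left of GZ, M = Z + 12.9·(-0.7206, -0.6934) = (-2.447, 37.93). Then |QM| = |M − Q| = 38.00.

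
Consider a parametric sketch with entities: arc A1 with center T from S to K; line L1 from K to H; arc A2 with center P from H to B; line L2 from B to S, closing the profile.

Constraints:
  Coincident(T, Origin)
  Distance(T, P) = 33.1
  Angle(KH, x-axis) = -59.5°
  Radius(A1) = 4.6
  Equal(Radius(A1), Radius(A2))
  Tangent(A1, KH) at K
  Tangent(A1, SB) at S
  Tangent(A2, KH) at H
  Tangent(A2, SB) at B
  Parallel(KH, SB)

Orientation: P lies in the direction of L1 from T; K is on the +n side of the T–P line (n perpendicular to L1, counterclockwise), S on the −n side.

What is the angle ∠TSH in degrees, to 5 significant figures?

74.467°

The slot axis is L1's direction at -59.5°, so u = (cos -59.5°, sin -59.5°) = (0.50754, -0.86163) and n = (−sin -59.5°, cos -59.5°) = (0.86163, 0.50754). T is at the origin and P lies 33.1 along u from T, so P = 33.1·u = (16.800, -28.520). Tangency of A1 to both parallel lines with radius 4.6 puts K and S at T ± 4.6·n: K = (3.9635, 2.3347), S = (-3.9635, -2.3347). Equal radii place H and B the same way about P: H = P + 4.6·n = (20.763, -26.185), B = P − 4.6·n = (12.836, -30.855). Then cos ∠TSH = ST·SH / (|ST||SH|), giving 74.467°.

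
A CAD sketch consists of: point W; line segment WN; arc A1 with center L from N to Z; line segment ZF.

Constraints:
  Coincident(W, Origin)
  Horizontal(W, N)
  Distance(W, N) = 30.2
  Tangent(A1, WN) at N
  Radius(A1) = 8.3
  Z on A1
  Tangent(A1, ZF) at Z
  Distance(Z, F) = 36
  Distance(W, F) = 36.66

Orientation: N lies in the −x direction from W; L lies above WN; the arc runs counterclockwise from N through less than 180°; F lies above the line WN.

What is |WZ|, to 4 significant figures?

23.29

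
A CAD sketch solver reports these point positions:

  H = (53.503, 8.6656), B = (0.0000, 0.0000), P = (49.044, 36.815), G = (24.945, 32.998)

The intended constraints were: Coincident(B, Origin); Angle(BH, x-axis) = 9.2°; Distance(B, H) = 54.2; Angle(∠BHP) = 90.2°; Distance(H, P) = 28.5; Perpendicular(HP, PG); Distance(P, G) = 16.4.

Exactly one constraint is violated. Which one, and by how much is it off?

Distance(P, G) = 16.4 — off by 8.00.

B = (0.00, 0.00) ✓; BH at 9.200° ✓; |BH| = 54.20 ✓; ∠BHP = 90.20° ✓; |HP| = 28.50 ✓; ∠(HP, PG) = 90.00° ✓; |PG| = 24.40 ✗.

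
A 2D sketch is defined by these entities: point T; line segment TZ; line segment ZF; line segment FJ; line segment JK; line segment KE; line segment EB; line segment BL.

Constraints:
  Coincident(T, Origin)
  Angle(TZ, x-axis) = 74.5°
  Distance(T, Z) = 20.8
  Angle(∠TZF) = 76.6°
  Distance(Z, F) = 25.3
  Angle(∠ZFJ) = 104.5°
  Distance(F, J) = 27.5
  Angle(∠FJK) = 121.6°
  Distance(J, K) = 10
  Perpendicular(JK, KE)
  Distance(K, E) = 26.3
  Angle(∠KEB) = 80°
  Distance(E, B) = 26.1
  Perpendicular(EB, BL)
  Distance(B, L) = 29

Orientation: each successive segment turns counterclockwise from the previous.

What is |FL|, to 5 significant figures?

30.445

T is at the origin; TZ runs at 74.5° with length 20.8, so Z = (5.5586, 20.044). ∠TZF = 76.6° gives ZF at 177.90° from the x-axis; with |ZF| = 25.3, F = (-19.724, 20.971). ∠ZFJ = 104.5° gives FJ at -106.60° from the x-axis; with |FJ| = 27.5, J = (-27.581, -5.3833). ∠FJK = 121.6° gives JK at -48.200° from the x-axis; with |JK| = 10.0, K = (-20.916, -12.838). The perpendicularity gives KE at right angles to JK, so KE runs at 41.800°; with |KE| = 26.3, E = (-1.3095, 4.6918). ∠KEB = 80.0° gives EB at 141.80° from the x-axis; with |EB| = 26.1, B = (-21.820, 20.832). The perpendicularity gives BL at right angles to EB, so BL runs at -128.20°; with |BL| = 29.0, L = (-39.754, -1.9576). Then |FL| = |L − F| = 30.445.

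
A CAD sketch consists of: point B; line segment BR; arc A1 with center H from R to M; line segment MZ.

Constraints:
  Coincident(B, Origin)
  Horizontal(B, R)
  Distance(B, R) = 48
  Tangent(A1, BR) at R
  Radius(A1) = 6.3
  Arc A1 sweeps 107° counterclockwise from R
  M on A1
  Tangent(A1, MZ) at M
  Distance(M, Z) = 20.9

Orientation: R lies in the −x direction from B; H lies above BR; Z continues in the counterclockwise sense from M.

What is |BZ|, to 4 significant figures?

55.71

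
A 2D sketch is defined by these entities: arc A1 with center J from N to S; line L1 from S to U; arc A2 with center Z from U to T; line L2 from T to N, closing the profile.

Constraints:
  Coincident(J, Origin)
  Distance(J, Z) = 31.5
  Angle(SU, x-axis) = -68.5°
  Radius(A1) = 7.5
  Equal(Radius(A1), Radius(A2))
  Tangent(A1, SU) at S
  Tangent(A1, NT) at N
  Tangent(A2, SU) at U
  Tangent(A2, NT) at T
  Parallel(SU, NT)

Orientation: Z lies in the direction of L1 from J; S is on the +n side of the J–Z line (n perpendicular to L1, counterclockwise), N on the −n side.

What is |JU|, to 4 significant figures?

32.38

Tangency of A1 to both parallel lines with radius 7.5 puts S and N at J ± 7.5·n: S = (6.978, 2.749), N = (-6.978, -2.749). Equal radii place U and T the same way about Z: U = Z + 7.5·n = (18.52, -26.56), T = Z − 7.5·n = (4.567, -32.06). Then |JU| = |U − J| = 32.38.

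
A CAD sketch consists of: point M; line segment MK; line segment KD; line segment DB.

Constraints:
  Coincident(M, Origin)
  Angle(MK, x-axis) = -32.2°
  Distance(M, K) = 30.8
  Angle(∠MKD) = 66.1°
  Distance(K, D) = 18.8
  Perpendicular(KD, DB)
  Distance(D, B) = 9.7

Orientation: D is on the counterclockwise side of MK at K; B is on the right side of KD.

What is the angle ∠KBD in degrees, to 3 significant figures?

62.7°

∠MKD = 66.1°, so KD runs at -32.2° + (180° − 66.1°) = 81.7° from the x-axis; with |KD| = 18.8, D = K + 18.8·(cos 81.7°, sin 81.7°) = (28.8, 2.19). The perpendicularity gives DB at right angles to KD; with |DB| = 9.7 on the right of KD, B = D + 9.7·(0.990, -0.144) = (38.4, 0.790). Then cos ∠KBD = BK·BD / (|BK||BD|), giving 62.7°.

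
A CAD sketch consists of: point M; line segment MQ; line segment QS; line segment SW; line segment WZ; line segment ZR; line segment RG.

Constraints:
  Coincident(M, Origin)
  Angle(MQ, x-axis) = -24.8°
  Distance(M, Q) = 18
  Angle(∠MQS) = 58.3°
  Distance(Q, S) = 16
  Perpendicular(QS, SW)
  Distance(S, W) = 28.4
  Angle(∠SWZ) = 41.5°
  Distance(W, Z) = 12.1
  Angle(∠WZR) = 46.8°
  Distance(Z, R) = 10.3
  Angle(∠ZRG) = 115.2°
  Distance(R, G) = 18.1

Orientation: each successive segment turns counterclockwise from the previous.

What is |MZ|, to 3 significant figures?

4.29

M is at the origin; MQ runs at -24.8° with length 18.0, so Q = (16.3, -7.55). ∠MQS = 58.3° gives QS at 96.9° from the x-axis; with |QS| = 16.0, S = (14.4, 8.33). QS ⟂ SW, so SW runs at -173°; with |SW| = 28.4, W = (-13.8, 4.92). ∠SWZ = 41.5° gives WZ at -34.6° from the x-axis; with |WZ| = 12.1, Z = (-3.82, -1.95). Then |MZ| = |Z − M| = 4.29.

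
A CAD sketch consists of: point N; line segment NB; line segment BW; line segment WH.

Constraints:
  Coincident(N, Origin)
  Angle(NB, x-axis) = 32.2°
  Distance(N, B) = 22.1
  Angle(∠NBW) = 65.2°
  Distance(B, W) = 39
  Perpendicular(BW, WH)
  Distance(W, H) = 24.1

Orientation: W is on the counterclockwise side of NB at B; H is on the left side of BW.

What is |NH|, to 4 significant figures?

30.00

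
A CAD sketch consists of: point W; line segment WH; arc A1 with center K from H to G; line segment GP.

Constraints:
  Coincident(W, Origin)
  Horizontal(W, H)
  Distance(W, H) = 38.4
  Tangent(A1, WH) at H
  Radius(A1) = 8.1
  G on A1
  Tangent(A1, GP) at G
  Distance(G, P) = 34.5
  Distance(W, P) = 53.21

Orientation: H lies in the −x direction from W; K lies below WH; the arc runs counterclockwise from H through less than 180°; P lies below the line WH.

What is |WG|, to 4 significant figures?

47.19

Checks: |KG| = 8.100 ✓; ∠(KG, GP) = 90.00° ✓; |GP| = 34.50 ✓; |WP| = 53.21 ✓.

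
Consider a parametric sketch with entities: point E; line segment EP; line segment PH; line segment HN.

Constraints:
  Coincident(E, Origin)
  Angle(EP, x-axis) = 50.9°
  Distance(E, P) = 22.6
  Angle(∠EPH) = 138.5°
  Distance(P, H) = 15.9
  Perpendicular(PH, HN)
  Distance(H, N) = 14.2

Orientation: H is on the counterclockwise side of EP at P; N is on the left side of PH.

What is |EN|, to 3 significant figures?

32.8

E is at the origin; EP runs at 50.9° with length 22.6, so P = 22.6·(cos 50.9°, sin 50.9°) = (14.3, 17.5). ∠EPH = 138.5°, so PH runs at 50.9° + (180° − 138.5°) = 92.4° from the x-axis; with |PH| = 15.9, H = P + 15.9·(cos 92.4°, sin 92.4°) = (13.6, 33.4). PH ⟂ HN; with |HN| = 14.2 on the left of PH, N = H + 14.2·(-0.999, -0.0419) = (-0.600, 32.8). Then |EN| = |N − E| = 32.8.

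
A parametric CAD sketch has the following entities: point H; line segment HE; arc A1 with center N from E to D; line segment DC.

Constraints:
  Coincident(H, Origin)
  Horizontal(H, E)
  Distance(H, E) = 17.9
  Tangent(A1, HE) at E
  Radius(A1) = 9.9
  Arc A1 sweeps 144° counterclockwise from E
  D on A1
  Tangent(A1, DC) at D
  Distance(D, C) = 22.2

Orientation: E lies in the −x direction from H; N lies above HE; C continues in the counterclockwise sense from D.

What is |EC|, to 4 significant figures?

33.25

H is at the origin; H and E share the same y with |HE| = 17.9 and E on the −x side, so E = (-17.90, 0.000). A1 meets HE tangentially, so NE is at right angles to HE, so N = E + (0, 9.9) = (-17.90, 9.900). On A1, E sits at bearing -90° from N; a 144° counterclockwise sweep puts D at bearing 54°, so D = N + 9.9·(cos 54°, sin 54°) = (-12.08, 17.91). A1 meets DC tangentially, so ND is at right angles to DC, so DC runs along (−sin 54°, cos 54°); with |DC| = 22.2, C = (-30.04, 30.96). Then |EC| = |C − E| = 33.25.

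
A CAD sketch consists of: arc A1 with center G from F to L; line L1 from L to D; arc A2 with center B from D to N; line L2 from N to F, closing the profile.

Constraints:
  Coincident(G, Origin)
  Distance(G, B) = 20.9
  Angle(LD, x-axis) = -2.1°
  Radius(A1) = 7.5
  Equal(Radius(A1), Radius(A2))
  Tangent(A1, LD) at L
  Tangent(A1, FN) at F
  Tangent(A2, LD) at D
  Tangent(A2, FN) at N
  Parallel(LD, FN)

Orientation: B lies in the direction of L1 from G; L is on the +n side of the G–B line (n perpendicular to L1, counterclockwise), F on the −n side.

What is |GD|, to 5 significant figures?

22.205

The slot axis is L1's direction at -2.1°, so u = (cos -2.1°, sin -2.1°) = (0.99933, -0.036644) and n = (−sin -2.1°, cos -2.1°) = (0.036644, 0.99933). G is at the origin and B lies 20.9 along u from G, so B = 20.9·u = (20.886, -0.76585). Tangency of A1 to both parallel lines with radius 7.5 puts L and F at G ± 7.5·n: L = (0.27483, 7.4950), F = (-0.27483, -7.4950). Equal radii place D and N the same way about B: D = B + 7.5·n = (21.161, 6.7291), N = B − 7.5·n = (20.611, -8.2608). Then |GD| = |D − G| = 22.205.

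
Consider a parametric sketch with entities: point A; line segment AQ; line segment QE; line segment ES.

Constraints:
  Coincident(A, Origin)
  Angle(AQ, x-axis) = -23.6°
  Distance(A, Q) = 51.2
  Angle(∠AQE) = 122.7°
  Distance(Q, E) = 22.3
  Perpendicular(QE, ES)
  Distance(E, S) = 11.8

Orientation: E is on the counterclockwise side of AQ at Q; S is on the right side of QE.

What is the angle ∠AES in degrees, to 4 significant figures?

130.8°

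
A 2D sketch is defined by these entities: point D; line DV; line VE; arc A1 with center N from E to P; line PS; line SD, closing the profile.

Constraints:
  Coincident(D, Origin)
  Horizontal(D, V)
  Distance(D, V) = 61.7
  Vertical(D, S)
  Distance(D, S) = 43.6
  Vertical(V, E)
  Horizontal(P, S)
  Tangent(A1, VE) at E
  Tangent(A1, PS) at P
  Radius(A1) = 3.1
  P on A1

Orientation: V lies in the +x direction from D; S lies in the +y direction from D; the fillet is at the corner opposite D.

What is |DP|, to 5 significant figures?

73.041

D is at the origin; D and V share the same y with |DV| = 61.7 and V on the +x side, so V = (61.700, 0.0000). DS is vertical with |DS| = 43.6 and S on the +y side, so S = (0.0000, 43.600). The virtual corner opposite D is at (61.700, 43.600). A1 meets VE tangentially, so NE is at right angles to VE and A1 meets PS tangentially, so NP is at right angles to PS, with radius 3.1, so the center N sits 3.1 in from both sides at N = (58.600, 40.500). That places the tangent points at E = (61.700, 40.500) on VE and P = (58.600, 43.600) on PS. Then |DP| = |P − D| = 73.041.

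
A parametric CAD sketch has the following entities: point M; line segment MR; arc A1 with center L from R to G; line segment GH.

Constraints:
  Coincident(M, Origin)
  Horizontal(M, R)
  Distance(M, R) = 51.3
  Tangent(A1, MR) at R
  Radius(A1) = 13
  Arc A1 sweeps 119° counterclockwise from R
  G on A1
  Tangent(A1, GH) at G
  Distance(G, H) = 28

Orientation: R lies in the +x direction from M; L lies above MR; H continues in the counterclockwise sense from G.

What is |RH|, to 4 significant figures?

43.85

M is at the origin; MR is horizontal with |MR| = 51.3 and R on the +x side, so R = (51.30, 0.000). A1 meets MR tangentially, so LR is at right angles to MR, so L = R + (0, 13) = (51.30, 13.00). On A1, R sits at bearing -90° from L; a 119° counterclockwise sweep puts G at bearing 29°, so G = L + 13.0·(cos 29°, sin 29°) = (62.67, 19.30). A1 meets GH tangentially, so LG is at right angles to GH, so GH runs along (−sin 29°, cos 29°); with |GH| = 28.0, H = (49.10, 43.79). Then |RH| = |H − R| = 43.85.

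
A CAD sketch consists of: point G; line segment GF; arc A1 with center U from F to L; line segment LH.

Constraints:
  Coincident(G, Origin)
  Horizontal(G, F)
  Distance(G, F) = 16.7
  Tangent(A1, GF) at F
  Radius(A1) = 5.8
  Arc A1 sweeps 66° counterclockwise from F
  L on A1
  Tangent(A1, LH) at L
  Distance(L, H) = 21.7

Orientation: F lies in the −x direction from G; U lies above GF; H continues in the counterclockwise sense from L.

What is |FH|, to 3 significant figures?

27.2

G is at the origin; GF is horizontal with |GF| = 16.7 and F on the −x side, so F = (-16.7, 0.00). Tangency of A1 to GF means the radius UF is perpendicular to GF, so U = F + (0, 5.8) = (-16.7, 5.80). On A1, F sits at bearing -90° from U; a 66° counterclockwise sweep puts L at bearing -24°, so L = U + 5.8·(cos -24°, sin -24°) = (-11.4, 3.44). Since A1 is tangent to LH there, UL ⟂ LH, so LH runs along (−sin -24°, cos -24°); with |LH| = 21.7, H = (-2.58, 23.3). Then |FH| = |H − F| = 27.2.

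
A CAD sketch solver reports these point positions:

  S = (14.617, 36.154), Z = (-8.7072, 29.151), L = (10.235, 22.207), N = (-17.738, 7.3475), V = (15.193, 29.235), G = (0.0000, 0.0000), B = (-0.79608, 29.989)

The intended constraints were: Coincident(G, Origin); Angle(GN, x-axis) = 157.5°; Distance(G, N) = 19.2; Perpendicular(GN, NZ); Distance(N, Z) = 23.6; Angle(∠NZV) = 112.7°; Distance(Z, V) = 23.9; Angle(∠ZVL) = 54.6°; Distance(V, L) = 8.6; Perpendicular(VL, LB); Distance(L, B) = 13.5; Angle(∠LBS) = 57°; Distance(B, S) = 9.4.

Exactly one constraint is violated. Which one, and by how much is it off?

Distance(B, S) = 9.4 — off by 7.20.

G = (0.00, 0.00) ✓; GN at 157.5° ✓; |GN| = 19.20 ✓; ∠(GN, NZ) = 90.00° ✓; |NZ| = 23.60 ✓; ∠NZV = 112.7° ✓; |ZV| = 23.90 ✓; ∠ZVL = 54.60° ✓; |VL| = 8.601 ✓; ∠(VL, LB) = 90.00° ✓; |LB| = 13.50 ✓; ∠LBS = 57.00° ✓; |BS| = 16.60 ✗.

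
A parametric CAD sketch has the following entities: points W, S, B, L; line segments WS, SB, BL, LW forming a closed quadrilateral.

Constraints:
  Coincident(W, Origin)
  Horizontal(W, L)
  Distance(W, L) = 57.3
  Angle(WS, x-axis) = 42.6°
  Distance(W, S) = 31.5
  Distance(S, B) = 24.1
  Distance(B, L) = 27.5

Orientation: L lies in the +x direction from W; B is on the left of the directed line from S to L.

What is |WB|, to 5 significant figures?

53.393

W is at the origin; W and L share the same y with |WL| = 57.3 and L in +x, so L = (57.3, 0). WS runs at 42.6° with |WS| = 31.5, so S = (23.187, 21.322). B is determined by |SB| = 24.1 and |BL| = 27.5 together: it lies at the intersection of circle(S, 24.1) and circle(L, 27.5). With |SL| = 40.228, the foot of the radical line on SL is 17.934 from S and the perpendicular offset is √(24.1² − 17.934²) = 16.100. Taking the left-of-SL solution: B = (46.928, 25.469).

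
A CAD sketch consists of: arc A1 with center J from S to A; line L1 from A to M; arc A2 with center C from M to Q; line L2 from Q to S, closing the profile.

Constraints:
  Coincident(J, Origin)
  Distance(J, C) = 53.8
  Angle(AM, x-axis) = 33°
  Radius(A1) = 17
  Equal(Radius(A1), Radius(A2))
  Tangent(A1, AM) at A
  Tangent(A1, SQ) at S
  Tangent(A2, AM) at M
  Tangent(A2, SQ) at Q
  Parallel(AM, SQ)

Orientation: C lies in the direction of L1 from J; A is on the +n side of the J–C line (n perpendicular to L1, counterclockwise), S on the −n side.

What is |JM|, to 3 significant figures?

56.4

The slot axis is L1's direction at 33.0°, so u = (cos 33.0°, sin 33.0°) = (0.839, 0.545) and n = (−sin 33.0°, cos 33.0°) = (-0.545, 0.839). J is at the origin and C lies 53.8 along u from J, so C = 53.8·u = (45.1, 29.3). Tangency of A1 to both parallel lines with radius 17.0 puts A and S at J ± 17.0·n: A = (-9.26, 14.3), S = (9.26, -14.3). Equal radii place M and Q the same way about C: M = C + 17.0·n = (35.9, 43.6), Q = C − 17.0·n = (54.4, 15.0). Then |JM| = |M − J| = 56.4.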